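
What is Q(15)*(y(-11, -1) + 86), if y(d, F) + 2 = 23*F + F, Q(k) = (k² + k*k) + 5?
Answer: 27300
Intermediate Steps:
Q(k) = 5 + 2*k² (Q(k) = (k² + k²) + 5 = 2*k² + 5 = 5 + 2*k²)
y(d, F) = -2 + 24*F (y(d, F) = -2 + (23*F + F) = -2 + 24*F)
Q(15)*(y(-11, -1) + 86) = (5 + 2*15²)*((-2 + 24*(-1)) + 86) = (5 + 2*225)*((-2 - 24) + 86) = (5 + 450)*(-26 + 86) = 455*60 = 27300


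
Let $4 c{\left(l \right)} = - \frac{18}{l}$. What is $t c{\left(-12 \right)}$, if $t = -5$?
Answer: $- \frac{15}{8} \approx -1.875$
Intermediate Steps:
$c{\left(l \right)} = - \frac{9}{2 l}$ ($c{\left(l \right)} = \frac{\left(-18\right) \frac{1}{l}}{4} = - \frac{9}{2 l}$)
$t c{\left(-12 \right)} = - 5 \left(- \frac{9}{2 \left(-12\right)}\right) = - 5 \left(\left(- \frac{9}{2}\right) \left(- \frac{1}{12}\right)\right) = \left(-5\right) \frac{3}{8} = - \frac{15}{8}$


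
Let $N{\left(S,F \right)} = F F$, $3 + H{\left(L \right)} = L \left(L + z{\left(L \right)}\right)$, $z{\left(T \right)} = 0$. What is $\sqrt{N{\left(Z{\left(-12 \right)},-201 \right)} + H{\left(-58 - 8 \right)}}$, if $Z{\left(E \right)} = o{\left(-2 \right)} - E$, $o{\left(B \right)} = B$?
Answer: $\sqrt{44754} \approx 211.55$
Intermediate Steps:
$Z{\left(E \right)} = -2 - E$
$H{\left(L \right)} = -3 + L^{2}$ ($H{\left(L \right)} = -3 + L \left(L + 0\right) = -3 + L L = -3 + L^{2}$)
$N{\left(S,F \right)} = F^{2}$
$\sqrt{N{\left(Z{\left(-12 \right)},-201 \right)} + H{\left(-58 - 8 \right)}} = \sqrt{\left(-201\right)^{2} - \left(3 - \left(-58 - 8\right)^{2}\right)} = \sqrt{40401 - \left(3 - \left(-58 - 8\right)^{2}\right)} = \sqrt{40401 - \left(3 - \left(-66\right)^{2}\right)} = \sqrt{40401 + \left(-3 + 4356\right)} = \sqrt{40401 + 4353} = \sqrt{44754}$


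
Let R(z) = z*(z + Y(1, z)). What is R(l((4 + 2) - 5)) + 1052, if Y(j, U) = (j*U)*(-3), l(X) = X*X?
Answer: 1050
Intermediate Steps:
l(X) = X²
Y(j, U) = -3*U*j (Y(j, U) = (U*j)*(-3) = -3*U*j)
R(z) = -2*z² (R(z) = z*(z - 3*z*1) = z*(z - 3*z) = z*(-2*z) = -2*z²)
R(l((4 + 2) - 5)) + 1052 = -2*((4 + 2) - 5)⁴ + 1052 = -2*(6 - 5)⁴ + 1052 = -2*(1²)² + 1052 = -2*1² + 1052 = -2*1 + 1052 = -2 + 1052 = 1050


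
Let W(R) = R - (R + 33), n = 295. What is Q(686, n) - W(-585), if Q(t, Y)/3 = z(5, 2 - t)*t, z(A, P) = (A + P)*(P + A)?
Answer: 948822411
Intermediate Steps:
z(A, P) = (A + P)² (z(A, P) = (A + P)*(A + P) = (A + P)²)
Q(t, Y) = 3*t*(7 - t)² (Q(t, Y) = 3*((5 + (2 - t))²*t) = 3*((7 - t)²*t) = 3*(t*(7 - t)²) = 3*t*(7 - t)²)
W(R) = -33 (W(R) = R - (33 + R) = R + (-33 - R) = -33)
Q(686, n) - W(-585) = 3*686*(-7 + 686)² - 1*(-33) = 3*686*679² + 33 = 3*686*461041 + 33 = 948822378 + 33 = 948822411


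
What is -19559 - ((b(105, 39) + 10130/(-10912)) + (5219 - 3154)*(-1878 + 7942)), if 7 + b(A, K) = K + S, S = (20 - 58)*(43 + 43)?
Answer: -68409958183/5456 ≈ -1.2538e+7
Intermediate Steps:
S = -3268 (S = -38*86 = -3268)
b(A, K) = -3275 + K (b(A, K) = -7 + (K - 3268) = -7 + (-3268 + K) = -3275 + K)
-19559 - ((b(105, 39) + 10130/(-10912)) + (5219 - 3154)*(-1878 + 7942)) = -19559 - (((-3275 + 39) + 10130/(-10912)) + (5219 - 3154)*(-1878 + 7942)) = -19559 - ((-3236 + 10130*(-1/10912)) + 2065*6064) = -19559 - ((-3236 - 5065/5456) + 12522160) = -19559 - (-17660681/5456 + 12522160) = -19559 - 1*68303244279/5456 = -19559 - 68303244279/5456 = -68409958183/5456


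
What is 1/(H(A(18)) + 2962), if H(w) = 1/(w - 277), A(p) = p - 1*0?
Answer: 259/767157 ≈ 0.00033761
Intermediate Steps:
A(p) = p (A(p) = p + 0 = p)
H(w) = 1/(-277 + w)
1/(H(A(18)) + 2962) = 1/(1/(-277 + 18) + 2962) = 1/(1/(-259) + 2962) = 1/(-1/259 + 2962) = 1/(767157/259) = 259/767157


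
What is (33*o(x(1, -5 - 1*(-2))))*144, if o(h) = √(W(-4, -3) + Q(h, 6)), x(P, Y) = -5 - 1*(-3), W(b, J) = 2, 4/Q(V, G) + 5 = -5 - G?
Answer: 2376*√7 ≈ 6286.3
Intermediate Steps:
Q(V, G) = 4/(-10 - G) (Q(V, G) = 4/(-5 + (-5 - G)) = 4/(-10 - G))
x(P, Y) = -2 (x(P, Y) = -5 + 3 = -2)
o(h) = √7/2 (o(h) = √(2 - 4/(10 + 6)) = √(2 - 4/16) = √(2 - 4*1/16) = √(2 - ¼) = √(7/4) = √7/2)
(33*o(x(1, -5 - 1*(-2))))*144 = (33*(√7/2))*144 = (33*√7/2)*144 = 2376*√7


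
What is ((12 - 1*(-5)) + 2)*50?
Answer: 950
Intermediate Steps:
((12 - 1*(-5)) + 2)*50 = ((12 + 5) + 2)*50 = (17 + 2)*50 = 19*50 = 950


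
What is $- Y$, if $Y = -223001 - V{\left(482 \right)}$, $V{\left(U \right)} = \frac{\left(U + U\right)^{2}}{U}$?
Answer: $224929$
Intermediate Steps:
$V{\left(U \right)} = 4 U$ ($V{\left(U \right)} = \frac{\left(2 U\right)^{2}}{U} = \frac{4 U^{2}}{U} = 4 U$)
$Y = -224929$ ($Y = -223001 - 4 \cdot 482 = -223001 - 1928 = -224929$)
$- Y = \left(-1\right) \left(-224929\right) = 224929$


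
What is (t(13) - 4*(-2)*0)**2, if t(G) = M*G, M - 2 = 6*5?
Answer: 173056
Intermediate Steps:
M = 32 (M = 2 + 6*5 = 2 + 30 = 32)
t(G) = 32*G
(t(13) - 4*(-2)*0)**2 = (32*13 - 4*(-2)*0)**2 = (416 + 8*0)**2 = (416 + 0)**2 = 416**2 = 173056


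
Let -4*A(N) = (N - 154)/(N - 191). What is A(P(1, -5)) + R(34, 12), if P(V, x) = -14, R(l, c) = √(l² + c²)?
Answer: -42/205 + 10*√13 ≈ 35.851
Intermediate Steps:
R(l, c) = √(c² + l²)
A(N) = -(-154 + N)/(4*(-191 + N)) (A(N) = -(N - 154)/(4*(N - 191)) = -(-154 + N)/(4*(-191 + N)))
A(P(1, -5)) + R(34, 12) = (154 - 1*(-14))/(4*(-191 - 14)) + √(12² + 34²) = (¼)*(154 + 14)/(-205) + √(144 + 1156) = (¼)*(-1/205)*168 + √1300 = -42/205 + 10*√13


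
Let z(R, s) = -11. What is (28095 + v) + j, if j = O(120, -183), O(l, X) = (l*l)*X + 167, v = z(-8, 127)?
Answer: -2606949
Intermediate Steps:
v = -11
O(l, X) = 167 + X*l**2 (O(l, X) = l**2*X + 167 = X*l**2 + 167 = 167 + X*l**2)
j = -2635033 (j = 167 - 183*120**2 = 167 - 183*14400 = 167 - 2635200 = -2635033)
(28095 + v) + j = (28095 - 11) - 2635033 = 28084 - 2635033 = -2606949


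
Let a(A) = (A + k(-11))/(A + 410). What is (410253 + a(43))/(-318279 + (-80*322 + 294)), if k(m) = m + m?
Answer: -12389642/10381099 ≈ -1.1935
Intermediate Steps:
k(m) = 2*m
a(A) = (-22 + A)/(410 + A) (a(A) = (A + 2*(-11))/(A + 410) = (A - 22)/(410 + A) = (-22 + A)/(410 + A))
(410253 + a(43))/(-318279 + (-80*322 + 294)) = (410253 + (-22 + 43)/(410 + 43))/(-318279 + (-80*322 + 294)) = (410253 + 21/453)/(-318279 + (-25760 + 294)) = (410253 + (1/453)*21)/(-318279 - 25466) = (410253 + 7/151)/(-343745) = (61948210/151)*(-1/343745) = -12389642/10381099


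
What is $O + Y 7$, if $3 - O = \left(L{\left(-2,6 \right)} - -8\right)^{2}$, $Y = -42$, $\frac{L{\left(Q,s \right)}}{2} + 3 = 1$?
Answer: $-307$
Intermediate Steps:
$L{\left(Q,s \right)} = -4$ ($L{\left(Q,s \right)} = -6 + 2 \cdot 1 = -6 + 2 = -4$)
$O = -13$ ($O = 3 - \left(-4 - -8\right)^{2} = 3 - \left(-4 + 8\right)^{2} = 3 - 4^{2} = 3 - 16 = -13$)
$O + Y 7 = -13 - 294 = -307$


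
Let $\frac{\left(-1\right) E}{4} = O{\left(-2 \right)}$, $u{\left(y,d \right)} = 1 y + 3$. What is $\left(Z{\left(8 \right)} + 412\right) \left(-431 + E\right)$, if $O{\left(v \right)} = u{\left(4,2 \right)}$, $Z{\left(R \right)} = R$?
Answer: $-192780$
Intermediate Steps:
$u{\left(y,d \right)} = 3 + y$ ($u{\left(y,d \right)} = y + 3 = 3 + y$)
$O{\left(v \right)} = 7$ ($O{\left(v \right)} = 3 + 4 = 7$)
$E = -28$ ($E = \left(-4\right) 7 = -28$)
$\left(Z{\left(8 \right)} + 412\right) \left(-431 + E\right) = \left(8 + 412\right) \left(-431 - 28\right) = 420 \left(-459\right) = -192780$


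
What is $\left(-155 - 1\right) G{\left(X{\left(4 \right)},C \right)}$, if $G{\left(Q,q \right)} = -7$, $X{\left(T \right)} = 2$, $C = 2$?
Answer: $1092$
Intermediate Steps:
$\left(-155 - 1\right) G{\left(X{\left(4 \right)},C \right)} = \left(-155 - 1\right) \left(-7\right) = \left(-156\right) \left(-7\right) = 1092$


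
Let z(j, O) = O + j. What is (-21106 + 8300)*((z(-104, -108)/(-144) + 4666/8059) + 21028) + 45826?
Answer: -39060120836513/145062 ≈ -2.6926e+8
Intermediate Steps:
(-21106 + 8300)*((z(-104, -108)/(-144) + 4666/8059) + 21028) + 45826 = (-21106 + 8300)*(((-108 - 104)/(-144) + 4666/8059) + 21028) + 45826 = -12806*((-212*(-1/144) + 4666*(1/8059)) + 21028) + 45826 = -12806*((53/36 + 4666/8059) + 21028) + 45826 = -12806*(595103/290124 + 21028) + 45826 = -12806*6101322575/290124 + 45826 = -39066768447725/145062 + 45826 = -39060120836513/145062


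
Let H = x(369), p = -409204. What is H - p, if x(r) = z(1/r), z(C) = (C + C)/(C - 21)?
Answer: 1585256295/3874 ≈ 4.0920e+5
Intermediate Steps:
z(C) = 2*C/(-21 + C) (z(C) = (2*C)/(-21 + C) = 2*C/(-21 + C))
x(r) = 2/(r*(-21 + 1/r))
H = -1/3874 (H = -2/(-1 + 21*369) = -2/(-1 + 7749) = -2/7748 = -2*1/7748 = -1/3874 ≈ -0.00025813)
H - p = -1/3874 - 1*(-409204) = -1/3874 + 409204 = 1585256295/3874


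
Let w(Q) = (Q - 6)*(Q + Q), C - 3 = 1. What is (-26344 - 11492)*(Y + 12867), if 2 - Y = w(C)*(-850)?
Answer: 27658116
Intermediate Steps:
C = 4 (C = 3 + 1 = 4)
w(Q) = 2*Q*(-6 + Q) (w(Q) = (-6 + Q)*(2*Q) = 2*Q*(-6 + Q))
Y = -13598 (Y = 2 - 2*4*(-6 + 4)*(-850) = 2 - 2*4*(-2)*(-850) = 2 - (-16)*(-850) = 2 - 1*13600 = 2 - 13600 = -13598)
(-26344 - 11492)*(Y + 12867) = (-26344 - 11492)*(-13598 + 12867) = -37836*(-731) = 27658116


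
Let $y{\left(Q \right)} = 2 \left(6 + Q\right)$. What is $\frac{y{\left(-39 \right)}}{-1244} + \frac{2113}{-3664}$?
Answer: $- \frac{596687}{1139504} \approx -0.52364$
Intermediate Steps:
$y{\left(Q \right)} = 12 + 2 Q$
$\frac{y{\left(-39 \right)}}{-1244} + \frac{2113}{-3664} = \frac{12 + 2 \left(-39\right)}{-1244} + \frac{2113}{-3664} = \left(12 - 78\right) \left(- \frac{1}{1244}\right) + 2113 \left(- \frac{1}{3664}\right) = \left(-66\right) \left(- \frac{1}{1244}\right) - \frac{2113}{3664} = \frac{33}{622} - \frac{2113}{3664} = - \frac{596687}{1139504}$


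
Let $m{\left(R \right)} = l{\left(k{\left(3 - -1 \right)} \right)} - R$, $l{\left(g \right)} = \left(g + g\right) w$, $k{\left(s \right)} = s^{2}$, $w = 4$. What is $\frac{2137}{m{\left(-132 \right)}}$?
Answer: $\frac{2137}{260} \approx 8.2192$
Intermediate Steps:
$l{\left(g \right)} = 8 g$ ($l{\left(g \right)} = \left(g + g\right) 4 = 2 g 4 = 8 g$)
$m{\left(R \right)} = 128 - R$ ($m{\left(R \right)} = 8 \left(3 - -1\right)^{2} - R = 8 \left(3 + 1\right)^{2} - R = 8 \cdot 4^{2} - R = 8 \cdot 16 - R = 128 - R$)
$\frac{2137}{m{\left(-132 \right)}} = \frac{2137}{128 - -132} = \frac{2137}{128 + 132} = \frac{2137}{260}$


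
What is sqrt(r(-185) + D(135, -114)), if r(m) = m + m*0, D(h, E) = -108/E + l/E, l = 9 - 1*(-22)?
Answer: I*sqrt(2395482)/114 ≈ 13.577*I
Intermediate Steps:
l = 31 (l = 9 + 22 = 31)
D(h, E) = -77/E (D(h, E) = -108/E + 31/E = -77/E)
r(m) = m (r(m) = m + 0 = m)
sqrt(r(-185) + D(135, -114)) = sqrt(-185 - 77/(-114)) = sqrt(-185 - 77*(-1/114)) = sqrt(-185 + 77/114) = sqrt(-21013/114) = I*sqrt(2395482)/114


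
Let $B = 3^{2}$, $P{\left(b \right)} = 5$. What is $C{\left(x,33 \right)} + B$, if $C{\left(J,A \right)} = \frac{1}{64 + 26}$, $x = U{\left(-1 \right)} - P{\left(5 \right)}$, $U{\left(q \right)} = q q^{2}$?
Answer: $\frac{811}{90} \approx 9.0111$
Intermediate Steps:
$U{\left(q \right)} = q^{3}$
$x = -6$ ($x = \left(-1\right)^{3} - 5 = -1 - 5 = -6$)
$C{\left(J,A \right)} = \frac{1}{90}$
$B = 9$
$C{\left(x,33 \right)} + B = \frac{1}{90} + 9 = \frac{811}{90}$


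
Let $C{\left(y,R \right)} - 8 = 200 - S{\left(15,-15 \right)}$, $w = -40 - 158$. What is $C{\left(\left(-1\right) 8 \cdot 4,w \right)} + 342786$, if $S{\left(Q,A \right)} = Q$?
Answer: $342979$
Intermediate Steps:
$w = -198$ ($w = -40 - 158 = -198$)
$C{\left(y,R \right)} = 193$ ($C{\left(y,R \right)} = 8 + \left(200 - 15\right) = 8 + 185 = 193$)
$C{\left(\left(-1\right) 8 \cdot 4,w \right)} + 342786 = 193 + 342786 = 342979$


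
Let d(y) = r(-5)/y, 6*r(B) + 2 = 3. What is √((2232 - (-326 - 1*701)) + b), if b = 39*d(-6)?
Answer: √117285/6 ≈ 57.078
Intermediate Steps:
r(B) = ⅙ (r(B) = -⅓ + (⅙)*3 = -⅓ + ½ = ⅙)
d(y) = 1/(6*y)
b = -13/12 (b = 39*((⅙)/(-6)) = 39*((⅙)*(-⅙)) = 39*(-1/36) = -13/12 ≈ -1.0833)
√((2232 - (-326 - 1*701)) + b) = √((2232 - (-326 - 1*701)) - 13/12) = √((2232 - (-326 - 701)) - 13/12) = √((2232 - 1*(-1027)) - 13/12) = √((2232 + 1027) - 13/12) = √(3259 - 13/12) = √(39095/12) = √117285/6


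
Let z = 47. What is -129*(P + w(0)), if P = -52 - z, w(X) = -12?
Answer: 14319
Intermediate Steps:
P = -99 (P = -52 - 1*47 = -52 - 47 = -99)
-129*(P + w(0)) = -129*(-99 - 12) = -129*(-111) = 14319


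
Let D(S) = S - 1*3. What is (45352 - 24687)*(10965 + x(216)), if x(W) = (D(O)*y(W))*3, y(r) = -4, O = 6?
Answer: 225847785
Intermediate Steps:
D(S) = -3 + S (D(S) = S - 3 = -3 + S)
x(W) = -36 (x(W) = ((-3 + 6)*(-4))*3 = (3*(-4))*3 = -12*3 = -36)
(45352 - 24687)*(10965 + x(216)) = (45352 - 24687)*(10965 - 36) = 20665*10929 = 225847785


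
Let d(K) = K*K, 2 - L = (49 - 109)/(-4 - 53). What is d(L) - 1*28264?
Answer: -10202980/361 ≈ -28263.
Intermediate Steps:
L = 18/19 (L = 2 - (49 - 109)/(-4 - 53) = 2 - (-60)/(-57) = 2 - (-60)*(-1)/57 = 2 - 1*20/19 = 2 - 20/19 = 18/19 ≈ 0.94737)
d(K) = K**2
d(L) - 1*28264 = (18/19)**2 - 1*28264 = 324/361 - 28264 = -10202980/361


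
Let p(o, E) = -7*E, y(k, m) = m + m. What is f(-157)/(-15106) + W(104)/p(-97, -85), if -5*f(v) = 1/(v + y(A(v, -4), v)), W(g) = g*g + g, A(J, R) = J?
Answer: 11099284543/604768710 ≈ 18.353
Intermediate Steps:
W(g) = g + g² (W(g) = g² + g = g + g²)
y(k, m) = 2*m
f(v) = -1/(15*v) (f(v) = -1/(5*(v + 2*v)) = -1/(3*v)/5 = -1/(15*v))
f(-157)/(-15106) + W(104)/p(-97, -85) = -1/15/(-157)/(-15106) + (104*(1 + 104))/((-7*(-85))) = -1/15*(-1/157)*(-1/15106) + (104*105)/595 = (1/2355)*(-1/15106) + 10920*(1/595) = -1/35574630 + 312/17 = 11099284543/604768710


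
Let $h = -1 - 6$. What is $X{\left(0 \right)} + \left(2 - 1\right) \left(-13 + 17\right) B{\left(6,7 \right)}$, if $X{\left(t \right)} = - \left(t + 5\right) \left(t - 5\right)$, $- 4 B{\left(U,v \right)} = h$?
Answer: $32$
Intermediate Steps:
$h = -7$
$B{\left(U,v \right)} = \frac{7}{4}$ ($B{\left(U,v \right)} = \left(- \frac{1}{4}\right) \left(-7\right) = \frac{7}{4}$)
$X{\left(t \right)} = - \left(-5 + t\right) \left(5 + t\right)$ ($X{\left(t \right)} = - \left(5 + t\right) \left(-5 + t\right) = - \left(-5 + t\right) \left(5 + t\right)$)
$X{\left(0 \right)} + \left(2 - 1\right) \left(-13 + 17\right) B{\left(6,7 \right)} = \left(25 - 0^{2}\right) + \left(2 - 1\right) \left(-13 + 17\right) \frac{7}{4} = \left(25 - 0\right) + 1 \cdot 4 \cdot \frac{7}{4} = \left(25 + 0\right) + 4 \cdot \frac{7}{4} = 25 + 7 = 32$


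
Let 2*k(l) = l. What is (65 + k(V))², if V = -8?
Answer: 3721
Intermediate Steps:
k(l) = l/2
(65 + k(V))² = (65 + (½)*(-8))² = (65 - 4)² = 61² = 3721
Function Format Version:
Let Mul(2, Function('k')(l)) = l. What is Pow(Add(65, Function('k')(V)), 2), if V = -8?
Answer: 3721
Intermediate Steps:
Function('k')(l) = Mul(Rational(1, 2), l)
Pow(Add(65, Function('k')(V)), 2) = Pow(Add(65, Mul(Rational(1, 2), -8)), 2) = Pow(Add(65, -4), 2) = Pow(61, 2) = 3721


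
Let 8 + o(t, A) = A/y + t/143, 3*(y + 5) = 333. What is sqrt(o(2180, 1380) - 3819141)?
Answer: I*sqrt(219375034626319)/7579 ≈ 1954.3*I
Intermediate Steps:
y = 106 (y = -5 + (1/3)*333 = -5 + 111 = 106)
o(t, A) = -8 + A/106 + t/143 (o(t, A) = -8 + (A/106 + t/143) = -8 + A/106 + t/143)
sqrt(o(2180, 1380) - 3819141) = sqrt((-8 + (1/106)*1380 + (1/143)*2180) - 3819141) = sqrt((-8 + 690/53 + 2180/143) - 3819141) = sqrt(153578/7579 - 3819141) = sqrt(-28945116061/7579) = I*sqrt(219375034626319)/7579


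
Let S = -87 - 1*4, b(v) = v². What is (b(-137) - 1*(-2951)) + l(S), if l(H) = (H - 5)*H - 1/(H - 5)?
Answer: 2923777/96 ≈ 30456.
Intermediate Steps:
S = -91 (S = -87 - 4 = -91)
l(H) = -1/(-5 + H) + H*(-5 + H) (l(H) = (-5 + H)*H - 1/(-5 + H) = H*(-5 + H) - 1/(-5 + H) = -1/(-5 + H) + H*(-5 + H))
(b(-137) - 1*(-2951)) + l(S) = ((-137)² - 1*(-2951)) + (-1 - 91*(-5 - 91)²)/(-5 - 91) = (18769 + 2951) + (-1 - 91*(-96)²)/(-96) = 21720 - (-1 - 91*9216)/96 = 21720 - (-1 - 838656)/96 = 21720 - 1/96*(-838657) = 21720 + 838657/96 = 2923777/96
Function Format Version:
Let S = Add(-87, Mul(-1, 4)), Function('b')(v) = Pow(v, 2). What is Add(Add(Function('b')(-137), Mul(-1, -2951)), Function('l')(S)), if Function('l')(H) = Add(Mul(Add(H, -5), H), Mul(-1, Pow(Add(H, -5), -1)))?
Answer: Rational(2923777, 96) ≈ 30456.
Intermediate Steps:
S = -91 (S = Add(-87, -4) = -91)
Function('l')(H) = Add(Mul(-1, Pow(Add(-5, H), -1)), Mul(H, Add(-5, H))) (Function('l')(H) = Add(Mul(Add(-5, H), H), Mul(-1, Pow(Add(-5, H), -1))) = Add(Mul(H, Add(-5, H)), Mul(-1, Pow(Add(-5, H), -1))) = Add(Mul(-1, Pow(Add(-5, H), -1)), Mul(H, Add(-5, H))))
Add(Add(Function('b')(-137), Mul(-1, -2951)), Function('l')(S)) = Add(Add(Pow(-137, 2), Mul(-1, -2951)), Mul(Pow(Add(-5, -91), -1), Add(-1, Mul(-91, Pow(Add(-5, -91), 2))))) = Add(Add(18769, 2951), Mul(Pow(-96, -1), Add(-1, Mul(-91, Pow(-96, 2))))) = Add(21720, Mul(Rational(-1, 96), Add(-1, Mul(-91, 9216)))) = Add(21720, Mul(Rational(-1, 96), Add(-1, -838656))) = Add(21720, Mul(Rational(-1, 96), -838657)) = Add(21720, Rational(838657, 96)) = Rational(2923777, 96)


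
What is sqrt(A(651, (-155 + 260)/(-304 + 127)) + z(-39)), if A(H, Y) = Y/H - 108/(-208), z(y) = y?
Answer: I*sqrt(783196333257)/142662 ≈ 6.2034*I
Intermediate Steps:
A(H, Y) = 27/52 + Y/H (A(H, Y) = Y/H - 108*(-1/208) = Y/H + 27/52 = 27/52 + Y/H)
sqrt(A(651, (-155 + 260)/(-304 + 127)) + z(-39)) = sqrt((27/52 + ((-155 + 260)/(-304 + 127))/651) - 39) = sqrt((27/52 + (105/(-177))*(1/651)) - 39) = sqrt((27/52 + (105*(-1/177))*(1/651)) - 39) = sqrt((27/52 - 35/59*1/651) - 39) = sqrt((27/52 - 5/5487) - 39) = sqrt(147889/285324 - 39) = sqrt(-10979747/285324) = I*sqrt(783196333257)/142662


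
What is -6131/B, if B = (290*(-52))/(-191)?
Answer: -1171021/15080 ≈ -77.654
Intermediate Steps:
B = 15080/191 (B = -15080*(-1/191) = 15080/191 ≈ 78.953)
-6131/B = -6131/15080/191 = -6131*191/15080 = -1171021/15080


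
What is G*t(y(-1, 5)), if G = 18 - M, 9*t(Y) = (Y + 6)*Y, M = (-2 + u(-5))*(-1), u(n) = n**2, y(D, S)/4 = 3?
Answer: 984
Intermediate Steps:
y(D, S) = 12 (y(D, S) = 4*3 = 12)
M = -23 (M = (-2 + (-5)**2)*(-1) = (-2 + 25)*(-1) = 23*(-1) = -23)
t(Y) = Y*(6 + Y)/9 (t(Y) = ((Y + 6)*Y)/9 = ((6 + Y)*Y)/9 = (Y*(6 + Y))/9 = Y*(6 + Y)/9)
G = 41 (G = 18 - 1*(-23) = 18 + 23 = 41)
G*t(y(-1, 5)) = 41*((1/9)*12*(6 + 12)) = 41*((1/9)*12*18) = 41*24 = 984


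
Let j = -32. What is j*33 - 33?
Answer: -1089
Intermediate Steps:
j*33 - 33 = -32*33 - 33 = -1056 - 33 = -1089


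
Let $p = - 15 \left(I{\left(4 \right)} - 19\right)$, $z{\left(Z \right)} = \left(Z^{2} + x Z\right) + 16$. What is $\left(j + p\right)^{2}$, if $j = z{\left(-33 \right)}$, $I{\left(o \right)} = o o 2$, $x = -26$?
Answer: $3125824$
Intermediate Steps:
$I{\left(o \right)} = 2 o^{2}$ ($I{\left(o \right)} = o^{2} \cdot 2 = 2 o^{2}$)
$z{\left(Z \right)} = 16 + Z^{2} - 26 Z$ ($z{\left(Z \right)} = \left(Z^{2} - 26 Z\right) + 16 = 16 + Z^{2} - 26 Z$)
$j = 1963$ ($j = 16 + \left(-33\right)^{2} - -858 = 16 + 1089 + 858 = 1963$)
$p = -195$ ($p = - 15 \left(2 \cdot 4^{2} - 19\right) = - 15 \left(2 \cdot 16 - 19\right) = - 15 \left(32 - 19\right) = \left(-15\right) 13 = -195$)
$\left(j + p\right)^{2} = \left(1963 - 195\right)^{2} = 1768^{2} = 3125824$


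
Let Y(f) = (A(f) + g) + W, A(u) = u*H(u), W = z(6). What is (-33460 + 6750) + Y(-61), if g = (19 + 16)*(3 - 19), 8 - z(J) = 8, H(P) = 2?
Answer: -27392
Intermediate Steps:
z(J) = 0 (z(J) = 8 - 1*8 = 8 - 8 = 0)
g = -560 (g = 35*(-16) = -560)
W = 0
A(u) = 2*u (A(u) = u*2 = 2*u)
Y(f) = -560 + 2*f (Y(f) = (2*f - 560) + 0 = (-560 + 2*f) + 0 = -560 + 2*f)
(-33460 + 6750) + Y(-61) = (-33460 + 6750) + (-560 + 2*(-61)) = -26710 + (-560 - 122) = -26710 - 682 = -27392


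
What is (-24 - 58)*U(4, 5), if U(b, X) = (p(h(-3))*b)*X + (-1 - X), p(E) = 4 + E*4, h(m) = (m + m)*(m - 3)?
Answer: -242228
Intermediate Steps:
h(m) = 2*m*(-3 + m) (h(m) = (2*m)*(-3 + m) = 2*m*(-3 + m))
p(E) = 4 + 4*E
U(b, X) = -1 - X + 148*X*b (U(b, X) = ((4 + 4*(2*(-3)*(-3 - 3)))*b)*X + (-1 - X) = ((4 + 4*(2*(-3)*(-6)))*b)*X + (-1 - X) = ((4 + 4*36)*b)*X + (-1 - X) = ((4 + 144)*b)*X + (-1 - X) = (148*b)*X + (-1 - X) = 148*X*b + (-1 - X) = -1 - X + 148*X*b)
(-24 - 58)*U(4, 5) = (-24 - 58)*(-1 - 1*5 + 148*5*4) = -82*(-1 - 5 + 2960) = -82*2954 = -242228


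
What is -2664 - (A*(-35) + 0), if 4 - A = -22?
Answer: -1754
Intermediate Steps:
A = 26 (A = 4 - 1*(-22) = 4 + 22 = 26)
-2664 - (A*(-35) + 0) = -2664 - (26*(-35) + 0) = -2664 - (-910 + 0) = -2664 - 1*(-910) = -2664 + 910 = -1754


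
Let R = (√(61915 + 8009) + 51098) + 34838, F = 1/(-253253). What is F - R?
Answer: -21763549809/253253 - 2*√17481 ≈ -86200.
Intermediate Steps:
F = -1/253253 ≈ -3.9486e-6
R = 85936 + 2*√17481 (R = (√69924 + 51098) + 34838 = (2*√17481 + 51098) + 34838 = (51098 + 2*√17481) + 34838 = 85936 + 2*√17481 ≈ 86200.)
F - R = -1/253253 - (85936 + 2*√17481) = -1/253253 + (-85936 - 2*√17481) = -21763549809/253253 - 2*√17481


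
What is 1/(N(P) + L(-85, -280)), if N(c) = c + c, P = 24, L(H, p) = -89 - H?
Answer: 1/44 ≈ 0.022727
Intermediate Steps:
N(c) = 2*c
1/(N(P) + L(-85, -280)) = 1/(2*24 + (-89 - 1*(-85))) = 1/(48 + (-89 + 85)) = 1/(48 - 4) = 1/44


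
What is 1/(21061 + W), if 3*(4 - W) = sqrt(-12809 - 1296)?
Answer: 37917/798724426 + 3*I*sqrt(14105)/3993622130 ≈ 4.7472e-5 + 8.9216e-8*I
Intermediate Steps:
W = 4 - I*sqrt(14105)/3 (W = 4 - sqrt(-12809 - 1296)/3 = 4 - I*sqrt(14105)/3 ≈ 4.0 - 39.588*I)
1/(21061 + W) = 1/(21061 + (4 - I*sqrt(14105)/3)) = 1/(21065 - I*sqrt(14105)/3)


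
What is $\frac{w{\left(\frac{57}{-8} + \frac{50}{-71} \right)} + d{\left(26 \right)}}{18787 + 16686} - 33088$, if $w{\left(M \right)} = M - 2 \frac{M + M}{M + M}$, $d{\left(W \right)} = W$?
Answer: $- \frac{666678985247}{20148664} \approx -33088.0$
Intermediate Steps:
$w{\left(M \right)} = -2 + M$ ($w{\left(M \right)} = M - 2 \frac{2 M}{2 M} = M - 2 \cdot 2 M \frac{1}{2 M} = M - 2 = -2 + M$)
$\frac{w{\left(\frac{57}{-8} + \frac{50}{-71} \right)} + d{\left(26 \right)}}{18787 + 16686} - 33088 = \frac{\left(-2 + \left(\frac{57}{-8} + \frac{50}{-71}\right)\right) + 26}{18787 + 16686} - 33088 = \frac{\left(-2 + \left(57 \left(- \frac{1}{8}\right) + 50 \left(- \frac{1}{71}\right)\right)\right) + 26}{35473} - 33088 = \left(\left(-2 - \frac{4447}{568}\right) + 26\right) \frac{1}{35473} - 33088 = \left(- \frac{5583}{568} + 26\right) \frac{1}{35473} - 33088 = \frac{9185}{568} \cdot \frac{1}{35473} - 33088 = \frac{9185}{20148664} - 33088 = - \frac{666678985247}{20148664}$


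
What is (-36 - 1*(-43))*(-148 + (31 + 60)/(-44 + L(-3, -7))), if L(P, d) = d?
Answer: -53473/51 ≈ -1048.5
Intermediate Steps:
(-36 - 1*(-43))*(-148 + (31 + 60)/(-44 + L(-3, -7))) = (-36 - 1*(-43))*(-148 + (31 + 60)/(-44 - 7)) = (-36 + 43)*(-148 + 91/(-51)) = 7*(-148 + 91*(-1/51)) = 7*(-148 - 91/51) = 7*(-7639/51) = -53473/51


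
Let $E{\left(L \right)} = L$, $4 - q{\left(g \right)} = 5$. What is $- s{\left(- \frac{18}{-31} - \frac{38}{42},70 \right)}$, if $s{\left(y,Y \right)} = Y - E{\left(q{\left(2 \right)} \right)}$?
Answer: $-71$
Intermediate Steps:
$q{\left(g \right)} = -1$ ($q{\left(g \right)} = 4 - 5 = -1$)
$s{\left(y,Y \right)} = 1 + Y$ ($s{\left(y,Y \right)} = Y - -1 = Y + 1 = 1 + Y$)
$- s{\left(- \frac{18}{-31} - \frac{38}{42},70 \right)} = - (1 + 70) = \left(-1\right) 71 = -71$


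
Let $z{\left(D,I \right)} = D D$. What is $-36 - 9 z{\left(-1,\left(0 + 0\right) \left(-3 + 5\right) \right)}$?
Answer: $-45$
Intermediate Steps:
$z{\left(D,I \right)} = D^{2}$
$-36 - 9 z{\left(-1,\left(0 + 0\right) \left(-3 + 5\right) \right)} = -36 - 9 \left(-1\right)^{2} = -36 - 9 = -45$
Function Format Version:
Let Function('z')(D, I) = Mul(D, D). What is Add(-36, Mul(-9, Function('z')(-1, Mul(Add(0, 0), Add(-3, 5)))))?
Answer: -45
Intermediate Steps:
Function('z')(D, I) = Pow(D, 2)
Add(-36, Mul(-9, Function('z')(-1, Mul(Add(0, 0), Add(-3, 5))))) = Add(-36, Mul(-9, Pow(-1, 2))) = Add(-36, Mul(-9, 1)) = Add(-36, -9) = -45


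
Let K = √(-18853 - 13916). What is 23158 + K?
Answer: 23158 + 3*I*√3641 ≈ 23158.0 + 181.02*I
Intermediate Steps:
K = 3*I*√3641 (K = √(-32769) = 3*I*√3641 ≈ 181.02*I)
23158 + K = 23158 + 3*I*√3641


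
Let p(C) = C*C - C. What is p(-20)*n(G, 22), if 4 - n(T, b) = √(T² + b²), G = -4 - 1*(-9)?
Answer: 1680 - 420*√509 ≈ -7795.6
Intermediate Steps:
G = 5 (G = -4 + 9 = 5)
p(C) = C² - C
n(T, b) = 4 - √(T² + b²)
p(-20)*n(G, 22) = (-20*(-1 - 20))*(4 - √(5² + 22²)) = (-20*(-21))*(4 - √(25 + 484)) = 420*(4 - √509) = 1680 - 420*√509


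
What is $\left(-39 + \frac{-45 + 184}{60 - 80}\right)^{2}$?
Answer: $\frac{844561}{400} \approx 2111.4$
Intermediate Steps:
$\left(-39 + \frac{-45 + 184}{60 - 80}\right)^{2} = \left(-39 + \frac{139}{-20}\right)^{2} = \left(-39 + 139 \left(- \frac{1}{20}\right)\right)^{2} = \left(-39 - \frac{139}{20}\right)^{2} = \left(- \frac{919}{20}\right)^{2} = \frac{844561}{400}$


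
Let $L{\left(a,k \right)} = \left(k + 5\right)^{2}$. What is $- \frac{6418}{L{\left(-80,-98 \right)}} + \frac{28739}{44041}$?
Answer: $- \frac{34091527}{380910609} \approx -0.0895$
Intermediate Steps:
$L{\left(a,k \right)} = \left(5 + k\right)^{2}$
$- \frac{6418}{L{\left(-80,-98 \right)}} + \frac{28739}{44041} = - \frac{6418}{\left(5 - 98\right)^{2}} + \frac{28739}{44041} = - \frac{6418}{\left(-93\right)^{2}} + 28739 \cdot \frac{1}{44041} = - \frac{6418}{8649} + \frac{28739}{44041} = - \frac{34091527}{380910609}$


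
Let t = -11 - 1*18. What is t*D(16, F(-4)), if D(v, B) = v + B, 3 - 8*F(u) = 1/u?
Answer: -15225/32 ≈ -475.78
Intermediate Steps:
F(u) = 3/8 - 1/(8*u)
D(v, B) = B + v
t = -29 (t = -11 - 18 = -29)
t*D(16, F(-4)) = -29*((⅛)*(-1 + 3*(-4))/(-4) + 16) = -29*((⅛)*(-¼)*(-1 - 12) + 16) = -29*((⅛)*(-¼)*(-13) + 16) = -29*(13/32 + 16) = -29*525/32 = -15225/32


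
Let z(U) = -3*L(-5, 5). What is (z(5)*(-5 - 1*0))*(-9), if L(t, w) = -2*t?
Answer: -1350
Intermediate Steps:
z(U) = -30 (z(U) = -(-6)*(-5) = -3*10 = -30)
(z(5)*(-5 - 1*0))*(-9) = -30*(-5 - 1*0)*(-9) = -30*(-5 + 0)*(-9) = -30*(-5)*(-9) = 150*(-9) = -1350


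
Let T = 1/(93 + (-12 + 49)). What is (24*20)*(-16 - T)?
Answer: -99888/13 ≈ -7683.7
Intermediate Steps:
T = 1/130 (T = 1/(93 + 37) = 1/130 ≈ 0.0076923)
(24*20)*(-16 - T) = (24*20)*(-16 - 1*1/130) = 480*(-16 - 1/130) = 480*(-2081/130) = -99888/13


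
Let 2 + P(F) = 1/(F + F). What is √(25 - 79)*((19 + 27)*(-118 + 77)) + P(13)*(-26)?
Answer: 51 - 5658*I*√6 ≈ 51.0 - 13859.0*I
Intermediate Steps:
P(F) = -2 + 1/(2*F) (P(F) = -2 + 1/(F + F) = -2 + 1/(2*F))
√(25 - 79)*((19 + 27)*(-118 + 77)) + P(13)*(-26) = √(25 - 79)*((19 + 27)*(-118 + 77)) + (-2 + (½)/13)*(-26) = √(-54)*(46*(-41)) + (-2 + (½)*(1/13))*(-26) = (3*I*√6)*(-1886) + (-2 + 1/26)*(-26) = -5658*I*√6 - 51/26*(-26) = -5658*I*√6 + 51 = 51 - 5658*I*√6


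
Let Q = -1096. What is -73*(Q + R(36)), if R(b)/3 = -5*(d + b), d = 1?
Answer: 120523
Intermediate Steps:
R(b) = -15 - 15*b (R(b) = 3*(-5*(1 + b)) = 3*(-5 - 5*b) = -15 - 15*b)
-73*(Q + R(36)) = -73*(-1096 + (-15 - 15*36)) = -73*(-1096 + (-15 - 540)) = -73*(-1096 - 555) = -73*(-1651) = 120523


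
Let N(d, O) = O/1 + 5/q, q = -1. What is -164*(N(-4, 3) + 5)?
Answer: -492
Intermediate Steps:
N(d, O) = -5 + O (N(d, O) = O/1 + 5/(-1) = O*1 + 5*(-1) = O - 5 = -5 + O)
-164*(N(-4, 3) + 5) = -164*((-5 + 3) + 5) = -164*(-2 + 5) = -164*3 = -41*12 = -492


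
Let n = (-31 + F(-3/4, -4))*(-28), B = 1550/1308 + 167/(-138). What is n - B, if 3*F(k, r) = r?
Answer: 6809201/7521 ≈ 905.36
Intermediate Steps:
F(k, r) = r/3
B = -63/2507 (B = 1550*(1/1308) + 167*(-1/138) = 775/654 - 167/138 = -63/2507 ≈ -0.025130)
n = 2716/3 (n = (-31 + (⅓)*(-4))*(-28) = (-31 - 4/3)*(-28) = -97/3*(-28) = 2716/3 ≈ 905.33)
n - B = 2716/3 - 1*(-63/2507) = 2716/3 + 63/2507 = 6809201/7521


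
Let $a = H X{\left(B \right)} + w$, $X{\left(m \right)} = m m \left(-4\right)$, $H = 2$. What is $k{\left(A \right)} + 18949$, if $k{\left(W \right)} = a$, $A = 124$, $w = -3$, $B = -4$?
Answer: $18818$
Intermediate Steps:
$X{\left(m \right)} = - 4 m^{2}$ ($X{\left(m \right)} = m^{2} \left(-4\right) = - 4 m^{2}$)
$a = -131$ ($a = 2 \left(- 4 \left(-4\right)^{2}\right) - 3 = 2 \left(\left(-4\right) 16\right) - 3 = 2 \left(-64\right) - 3 = -128 - 3 = -131$)
$k{\left(W \right)} = -131$
$k{\left(A \right)} + 18949 = -131 + 18949 = 18818$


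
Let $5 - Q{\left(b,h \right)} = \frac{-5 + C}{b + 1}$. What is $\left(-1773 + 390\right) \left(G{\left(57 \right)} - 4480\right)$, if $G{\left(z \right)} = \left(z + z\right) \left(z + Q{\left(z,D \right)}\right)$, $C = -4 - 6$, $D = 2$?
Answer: $- \frac{104979381}{29} \approx -3.62 \cdot 10^{6}$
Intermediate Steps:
$C = -10$ ($C = -4 - 6 = -10$)
$Q{\left(b,h \right)} = 5 + \frac{15}{1 + b}$ ($Q{\left(b,h \right)} = 5 - \frac{-5 - 10}{b + 1} = 5 - - \frac{15}{1 + b} = 5 + \frac{15}{1 + b}$)
$G{\left(z \right)} = 2 z \left(z + \frac{5 \left(4 + z\right)}{1 + z}\right)$ ($G{\left(z \right)} = \left(z + z\right) \left(z + \frac{5 \left(4 + z\right)}{1 + z}\right) = 2 z \left(z + \frac{5 \left(4 + z\right)}{1 + z}\right)$)
$\left(-1773 + 390\right) \left(G{\left(57 \right)} - 4480\right) = \left(-1773 + 390\right) \left(2 \cdot 57 \frac{1}{1 + 57} \left(20 + 57^{2} + 6 \cdot 57\right) - 4480\right) = - 1383 \left(2 \cdot 57 \cdot \frac{1}{58} \left(20 + 3249 + 342\right) - 4480\right) = - 1383 \left(2 \cdot 57 \cdot \frac{1}{58} \cdot 3611 - 4480\right) = - 1383 \left(\frac{205827}{29} - 4480\right) = \left(-1383\right) \frac{75907}{29} = - \frac{104979381}{29}$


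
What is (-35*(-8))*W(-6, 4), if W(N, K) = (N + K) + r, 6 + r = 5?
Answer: -840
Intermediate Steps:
r = -1 (r = -6 + 5 = -1)
W(N, K) = -1 + K + N (W(N, K) = (N + K) - 1 = (K + N) - 1 = -1 + K + N)
(-35*(-8))*W(-6, 4) = (-35*(-8))*(-1 + 4 - 6) = 280*(-3) = -840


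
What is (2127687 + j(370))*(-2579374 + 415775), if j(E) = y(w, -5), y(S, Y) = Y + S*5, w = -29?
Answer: -4603136925663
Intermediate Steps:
y(S, Y) = Y + 5*S
j(E) = -150 (j(E) = -5 + 5*(-29) = -5 - 145 = -150)
(2127687 + j(370))*(-2579374 + 415775) = (2127687 - 150)*(-2579374 + 415775) = 2127537*(-2163599) = -4603136925663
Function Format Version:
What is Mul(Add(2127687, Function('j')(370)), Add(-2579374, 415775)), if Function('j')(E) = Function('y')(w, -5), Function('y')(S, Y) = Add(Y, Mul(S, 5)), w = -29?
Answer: -4603136925663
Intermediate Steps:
Function('y')(S, Y) = Add(Y, Mul(5, S))
Function('j')(E) = -150 (Function('j')(E) = Add(-5, Mul(5, -29)) = Add(-5, -145) = -150)
Mul(Add(2127687, Function('j')(370)), Add(-2579374, 415775)) = Mul(Add(2127687, -150), Add(-2579374, 415775)) = Mul(2127537, -2163599) = -4603136925663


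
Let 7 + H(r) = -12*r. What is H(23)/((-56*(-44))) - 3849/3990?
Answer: -36099/33440 ≈ -1.0795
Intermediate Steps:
H(r) = -7 - 12*r
H(23)/((-56*(-44))) - 3849/3990 = (-7 - 12*23)/((-56*(-44))) - 3849/3990 = (-7 - 276)/2464 - 3849*1/3990 = -283*1/2464 - 1283/1330 = -283/2464 - 1283/1330 = -36099/33440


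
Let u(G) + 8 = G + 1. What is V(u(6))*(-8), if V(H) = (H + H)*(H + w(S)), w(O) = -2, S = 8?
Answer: -48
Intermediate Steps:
u(G) = -7 + G (u(G) = -8 + (G + 1) = -8 + (1 + G) = -7 + G)
V(H) = 2*H*(-2 + H) (V(H) = (H + H)*(H - 2) = (2*H)*(-2 + H) = 2*H*(-2 + H))
V(u(6))*(-8) = (2*(-7 + 6)*(-2 + (-7 + 6)))*(-8) = (2*(-1)*(-2 - 1))*(-8) = (2*(-1)*(-3))*(-8) = 6*(-8) = -48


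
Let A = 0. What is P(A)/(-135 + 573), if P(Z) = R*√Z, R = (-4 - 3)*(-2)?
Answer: 0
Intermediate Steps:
R = 14 (R = -7*(-2) = 14)
P(Z) = 14*√Z
P(A)/(-135 + 573) = (14*√0)/(-135 + 573) = (14*0)/438 = 0*(1/438) = 0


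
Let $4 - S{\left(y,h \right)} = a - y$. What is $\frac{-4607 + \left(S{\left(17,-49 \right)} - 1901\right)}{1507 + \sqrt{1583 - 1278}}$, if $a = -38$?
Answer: $- \frac{9718643}{2270744} + \frac{6449 \sqrt{305}}{2270744} \approx -4.2303$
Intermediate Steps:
$S{\left(y,h \right)} = 42 + y$ ($S{\left(y,h \right)} = 4 - \left(-38 - y\right) = 4 + \left(38 + y\right) = 42 + y$)
$\frac{-4607 + \left(S{\left(17,-49 \right)} - 1901\right)}{1507 + \sqrt{1583 - 1278}} = \frac{-4607 + \left(\left(42 + 17\right) - 1901\right)}{1507 + \sqrt{1583 - 1278}} = \frac{-4607 + \left(59 - 1901\right)}{1507 + \sqrt{305}} = \frac{-4607 - 1842}{1507 + \sqrt{305}} = - \frac{6449}{1507 + \sqrt{305}}$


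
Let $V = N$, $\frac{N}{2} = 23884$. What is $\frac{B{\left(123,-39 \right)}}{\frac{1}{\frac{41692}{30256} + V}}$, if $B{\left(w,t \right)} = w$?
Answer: $\frac{44443291725}{7564} \approx 5.8756 \cdot 10^{6}$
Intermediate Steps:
$N = 47768$ ($N = 2 \cdot 23884 = 47768$)
$V = 47768$
$\frac{B{\left(123,-39 \right)}}{\frac{1}{\frac{41692}{30256} + V}} = \frac{123}{\frac{1}{\frac{41692}{30256} + 47768}} = \frac{123}{\frac{1}{41692 \cdot \frac{1}{30256} + 47768}} = \frac{123}{\frac{1}{\frac{10423}{7564} + 47768}} = \frac{123}{\frac{1}{\frac{361327575}{7564}}} = \frac{123}{\frac{7564}{361327575}} = 123 \cdot \frac{361327575}{7564} = \frac{44443291725}{7564}$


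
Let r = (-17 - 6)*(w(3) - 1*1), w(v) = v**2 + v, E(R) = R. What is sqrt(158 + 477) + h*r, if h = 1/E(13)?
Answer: -253/13 + sqrt(635) ≈ 5.7377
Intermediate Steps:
h = 1/13 ≈ 0.076923
w(v) = v + v**2
r = -253 (r = (-17 - 6)*(3*(1 + 3) - 1*1) = -23*(3*4 - 1) = -23*(12 - 1) = -23*11 = -253)
sqrt(158 + 477) + h*r = sqrt(158 + 477) + (1/13)*(-253) = sqrt(635) - 253/13 = -253/13 + sqrt(635)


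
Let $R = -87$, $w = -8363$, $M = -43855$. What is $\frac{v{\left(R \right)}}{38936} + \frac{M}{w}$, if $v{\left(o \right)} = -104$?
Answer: $\frac{213333566}{40702721} \approx 5.2413$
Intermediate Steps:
$\frac{v{\left(R \right)}}{38936} + \frac{M}{w} = - \frac{104}{38936} - \frac{43855}{-8363} = \left(-104\right) \frac{1}{38936} - - \frac{43855}{8363} = - \frac{13}{4867} + \frac{43855}{8363} = \frac{213333566}{40702721}$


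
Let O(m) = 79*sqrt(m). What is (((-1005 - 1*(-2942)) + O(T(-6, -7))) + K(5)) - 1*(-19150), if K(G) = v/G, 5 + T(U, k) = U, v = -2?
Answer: 105433/5 + 79*I*sqrt(11) ≈ 21087.0 + 262.01*I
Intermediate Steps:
T(U, k) = -5 + U
K(G) = -2/G
(((-1005 - 1*(-2942)) + O(T(-6, -7))) + K(5)) - 1*(-19150) = (((-1005 - 1*(-2942)) + 79*sqrt(-5 - 6)) - 2/5) - 1*(-19150) = (((-1005 + 2942) + 79*sqrt(-11)) - 2*1/5) + 19150 = ((1937 + 79*(I*sqrt(11))) - 2/5) + 19150 = ((1937 + 79*I*sqrt(11)) - 2/5) + 19150 = (9683/5 + 79*I*sqrt(11)) + 19150 = 105433/5 + 79*I*sqrt(11)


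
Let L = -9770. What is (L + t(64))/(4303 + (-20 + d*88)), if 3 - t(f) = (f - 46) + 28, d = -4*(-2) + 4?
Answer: -9813/5339 ≈ -1.8380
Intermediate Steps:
d = 12 (d = 8 + 4 = 12)
t(f) = 21 - f (t(f) = 3 - ((f - 46) + 28) = 3 - ((-46 + f) + 28) = 3 - (-18 + f) = 3 + (18 - f) = 21 - f)
(L + t(64))/(4303 + (-20 + d*88)) = (-9770 + (21 - 1*64))/(4303 + (-20 + 12*88)) = (-9770 + (21 - 64))/(4303 + (-20 + 1056)) = (-9770 - 43)/(4303 + 1036) = -9813/5339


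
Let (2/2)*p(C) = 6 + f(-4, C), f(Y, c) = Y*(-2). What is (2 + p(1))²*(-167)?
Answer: -42752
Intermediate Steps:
f(Y, c) = -2*Y
p(C) = 14 (p(C) = 6 - 2*(-4) = 6 + 8 = 14)
(2 + p(1))²*(-167) = (2 + 14)²*(-167) = 16²*(-167) = 256*(-167) = -42752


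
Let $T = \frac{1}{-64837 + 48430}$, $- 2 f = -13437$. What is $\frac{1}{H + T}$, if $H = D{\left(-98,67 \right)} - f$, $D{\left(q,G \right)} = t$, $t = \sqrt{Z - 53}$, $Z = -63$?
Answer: $- \frac{7234202692854}{48603116136858457} - \frac{2153517192 i \sqrt{29}}{48603116136858457} \approx -0.00014884 - 2.3861 \cdot 10^{-7} i$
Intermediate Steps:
$f = \frac{13437}{2}$ ($f = \left(- \frac{1}{2}\right) \left(-13437\right) = \frac{13437}{2} \approx 6718.5$)
$t = 2 i \sqrt{29}$ ($t = \sqrt{-63 - 53} = \sqrt{-116} = 2 i \sqrt{29} \approx 10.77 i$)
$D{\left(q,G \right)} = 2 i \sqrt{29}$
$H = - \frac{13437}{2} + 2 i \sqrt{29}$ ($H = 2 i \sqrt{29} - \frac{13437}{2} = - \frac{13437}{2} + 2 i \sqrt{29} \approx -6718.5 + 10.77 i$)
$T = - \frac{1}{16407}$ ($T = \frac{1}{-16407} = - \frac{1}{16407} \approx -6.095 \cdot 10^{-5}$)
$\frac{1}{H + T} = \frac{1}{\left(- \frac{13437}{2} + 2 i \sqrt{29}\right) - \frac{1}{16407}} = \frac{1}{- \frac{220460861}{32814} + 2 i \sqrt{29}}$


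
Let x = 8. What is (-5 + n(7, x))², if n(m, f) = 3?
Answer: 4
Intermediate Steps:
(-5 + n(7, x))² = (-5 + 3)² = (-2)² = 4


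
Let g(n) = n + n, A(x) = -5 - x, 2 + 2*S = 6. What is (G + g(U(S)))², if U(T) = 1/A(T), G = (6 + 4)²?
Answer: 487204/49 ≈ 9942.9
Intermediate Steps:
S = 2 (S = -1 + (½)*6 = -1 + 3 = 2)
G = 100 (G = 10² = 100)
U(T) = 1/(-5 - T)
g(n) = 2*n
(G + g(U(S)))² = (100 + 2*(-1/(5 + 2)))² = (100 + 2*(-1/7))² = (100 + 2*(-1*⅐))² = (100 + 2*(-⅐))² = (100 - 2/7)² = (698/7)² = 487204/49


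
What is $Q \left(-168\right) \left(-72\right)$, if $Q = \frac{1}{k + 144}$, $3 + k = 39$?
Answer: $\frac{336}{5} \approx 67.2$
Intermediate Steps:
$k = 36$ ($k = -3 + 39 = 36$)
$Q = \frac{1}{180}$ ($Q = \frac{1}{36 + 144} = \frac{1}{180} \approx 0.0055556$)
$Q \left(-168\right) \left(-72\right) = \frac{1}{180} \left(-168\right) \left(-72\right) = \left(- \frac{14}{15}\right) \left(-72\right) = \frac{336}{5}$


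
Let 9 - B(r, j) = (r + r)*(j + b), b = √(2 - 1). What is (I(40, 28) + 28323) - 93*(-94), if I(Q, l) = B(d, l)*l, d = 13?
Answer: 16205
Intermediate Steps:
b = 1 (b = √1 = 1)
B(r, j) = 9 - 2*r*(1 + j) (B(r, j) = 9 - (r + r)*(j + 1) = 9 - 2*r*(1 + j))
I(Q, l) = l*(-17 - 26*l) (I(Q, l) = (9 - 2*13 - 2*l*13)*l = (9 - 26 - 26*l)*l = (-17 - 26*l)*l = l*(-17 - 26*l))
(I(40, 28) + 28323) - 93*(-94) = (-1*28*(17 + 26*28) + 28323) - 93*(-94) = (-1*28*(17 + 728) + 28323) + 8742 = (-1*28*745 + 28323) + 8742 = (-20860 + 28323) + 8742 = 7463 + 8742 = 16205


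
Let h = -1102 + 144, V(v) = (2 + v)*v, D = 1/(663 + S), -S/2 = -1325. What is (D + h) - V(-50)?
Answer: -11125053/3313 ≈ -3358.0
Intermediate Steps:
S = 2650 (S = -2*(-1325) = 2650)
D = 1/3313 (D = 1/(663 + 2650) = 1/3313 ≈ 0.00030184)
V(v) = v*(2 + v)
h = -958
(D + h) - V(-50) = (1/3313 - 958) - (-50)*(2 - 50) = -3173853/3313 - (-50)*(-48) = -3173853/3313 - 1*2400 = -3173853/3313 - 2400 = -11125053/3313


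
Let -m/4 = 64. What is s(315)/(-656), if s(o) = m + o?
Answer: -59/656 ≈ -0.089939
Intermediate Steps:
m = -256 (m = -4*64 = -256)
s(o) = -256 + o
s(315)/(-656) = (-256 + 315)/(-656) = 59*(-1/656) = -59/656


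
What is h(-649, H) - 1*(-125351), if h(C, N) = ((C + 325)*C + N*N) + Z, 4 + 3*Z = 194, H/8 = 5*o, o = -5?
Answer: 1127071/3 ≈ 3.7569e+5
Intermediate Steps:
H = -200 (H = 8*(5*(-5)) = 8*(-25) = -200)
Z = 190/3 (Z = -4/3 + (⅓)*194 = -4/3 + 194/3 = 190/3 ≈ 63.333)
h(C, N) = 190/3 + N² + C*(325 + C) (h(C, N) = ((C + 325)*C + N*N) + 190/3 = ((325 + C)*C + N²) + 190/3 = (C*(325 + C) + N²) + 190/3 = (N² + C*(325 + C)) + 190/3 = 190/3 + N² + C*(325 + C))
h(-649, H) - 1*(-125351) = (190/3 + (-649)² + (-200)² + 325*(-649)) - 1*(-125351) = (190/3 + 421201 + 40000 - 210925) + 125351 = 751018/3 + 125351 = 1127071/3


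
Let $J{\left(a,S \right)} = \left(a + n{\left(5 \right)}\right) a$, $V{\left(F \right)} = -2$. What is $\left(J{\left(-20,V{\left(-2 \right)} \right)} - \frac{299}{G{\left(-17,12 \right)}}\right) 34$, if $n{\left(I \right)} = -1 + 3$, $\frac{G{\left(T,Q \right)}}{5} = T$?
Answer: $\frac{61798}{5} \approx 12360.0$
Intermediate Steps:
$G{\left(T,Q \right)} = 5 T$
$n{\left(I \right)} = 2$
$J{\left(a,S \right)} = a \left(2 + a\right)$ ($J{\left(a,S \right)} = \left(a + 2\right) a = \left(2 + a\right) a = a \left(2 + a\right)$)
$\left(J{\left(-20,V{\left(-2 \right)} \right)} - \frac{299}{G{\left(-17,12 \right)}}\right) 34 = \left(- 20 \left(2 - 20\right) - \frac{299}{5 \left(-17\right)}\right) 34 = \left(\left(-20\right) \left(-18\right) - \frac{299}{-85}\right) 34 = \left(360 - - \frac{299}{85}\right) 34 = \left(360 + \frac{299}{85}\right) 34 = \frac{30899}{85} \cdot 34 = \frac{61798}{5}$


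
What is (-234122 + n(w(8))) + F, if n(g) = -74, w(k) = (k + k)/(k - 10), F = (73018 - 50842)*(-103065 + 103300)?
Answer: 4977164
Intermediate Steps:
F = 5211360 (F = 22176*235 = 5211360)
w(k) = 2*k/(-10 + k) (w(k) = (2*k)/(-10 + k) = 2*k/(-10 + k))
(-234122 + n(w(8))) + F = (-234122 - 74) + 5211360 = -234196 + 5211360 = 4977164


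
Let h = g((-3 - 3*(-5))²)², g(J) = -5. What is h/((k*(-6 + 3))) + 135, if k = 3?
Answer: 1190/9 ≈ 132.22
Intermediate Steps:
h = 25 (h = (-5)² = 25)
h/((k*(-6 + 3))) + 135 = 25/((3*(-6 + 3))) + 135 = 25/((3*(-3))) + 135 = 25/(-9) + 135 = 25*(-⅑) + 135 = -25/9 + 135 = 1190/9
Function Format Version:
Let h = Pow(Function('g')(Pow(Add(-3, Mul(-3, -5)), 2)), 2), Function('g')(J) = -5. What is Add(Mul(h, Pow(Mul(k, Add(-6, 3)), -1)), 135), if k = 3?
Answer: Rational(1190, 9) ≈ 132.22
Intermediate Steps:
h = 25 (h = Pow(-5, 2) = 25)
Add(Mul(h, Pow(Mul(k, Add(-6, 3)), -1)), 135) = Add(Mul(25, Pow(Mul(3, Add(-6, 3)), -1)), 135) = Add(Mul(25, Pow(Mul(3, -3), -1)), 135) = Add(Mul(25, Pow(-9, -1)), 135) = Add(Mul(25, Rational(-1, 9)), 135) = Add(Rational(-25, 9), 135) = Rational(1190, 9)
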